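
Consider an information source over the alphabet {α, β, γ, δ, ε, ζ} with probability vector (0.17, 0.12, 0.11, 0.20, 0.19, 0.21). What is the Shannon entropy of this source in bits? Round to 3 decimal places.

2.544 bits

H = −Σ pᵢ log₂ pᵢ.
−0.17·log₂(0.17) = 0.4346
−0.12·log₂(0.12) = 0.3671
−0.11·log₂(0.11) = 0.3503
−0.20·log₂(0.20) = 0.4644
−0.19·log₂(0.19) = 0.4552
−0.21·log₂(0.21) = 0.4728
Sum ≈ 2.5444 → 2.544 bits.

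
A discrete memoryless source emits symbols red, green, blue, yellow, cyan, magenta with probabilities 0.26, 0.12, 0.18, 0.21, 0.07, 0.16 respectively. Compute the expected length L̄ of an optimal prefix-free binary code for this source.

2.53 bits/symbol

Repeatedly combine the two least-probable nodes; the expected code length is the sum of the merged weights.
merge 7/100 + 3/25 → 19/100
merge 4/25 + 9/50 → 17/50
merge 19/100 + 21/100 → 2/5
merge 13/50 + 17/50 → 3/5
merge 2/5 + 3/5 → 1
L = 19/100 + 17/50 + 2/5 + 3/5 + 1 = 253/100 = 2.53 bits/symbol.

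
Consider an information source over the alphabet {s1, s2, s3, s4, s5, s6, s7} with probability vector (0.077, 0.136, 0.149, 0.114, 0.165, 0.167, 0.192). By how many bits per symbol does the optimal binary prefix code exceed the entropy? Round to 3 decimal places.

Entropy H = −Σ p log₂ p ≈ 2.7599 bits.
Huffman merges: 77/1000+57/500→191/1000; 17/125+149/1000→57/200; 33/200+167/1000→83/250; 191/1000+24/125→383/1000; 57/200+83/250→617/1000; 383/1000+617/1000→1. L = 351/125 ≈ 2.8080.
L − H = 2.8080 − 2.7599 = 0.048 bits.

0.048 bits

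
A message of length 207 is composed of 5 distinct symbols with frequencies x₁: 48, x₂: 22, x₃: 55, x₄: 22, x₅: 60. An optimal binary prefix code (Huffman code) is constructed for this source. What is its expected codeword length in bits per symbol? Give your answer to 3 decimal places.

Probabilities are the counts divided by 207.
Repeatedly combine the two least-probable nodes; the expected code length is the sum of the merged weights.
merge 22/207 + 22/207 → 44/207
merge 44/207 + 16/69 → 4/9
merge 55/207 + 20/69 → 5/9
merge 4/9 + 5/9 → 1
L = 44/207 + 4/9 + 5/9 + 1 = 458/207 ≈ 2.213 bits/symbol.

2.213 bits/symbol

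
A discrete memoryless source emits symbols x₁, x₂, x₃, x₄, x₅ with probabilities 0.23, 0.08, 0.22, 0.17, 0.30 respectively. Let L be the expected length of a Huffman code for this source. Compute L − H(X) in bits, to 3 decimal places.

Entropy H = −Σ p log₂ p ≈ 2.2154 bits.
Huffman merges: 2/25+17/100→1/4; 11/50+23/100→9/20; 1/4+3/10→11/20; 9/20+11/20→1. L = 9/4 ≈ 2.2500.
L − H = 2.2500 − 2.2154 = 0.035 bits.

0.035 bits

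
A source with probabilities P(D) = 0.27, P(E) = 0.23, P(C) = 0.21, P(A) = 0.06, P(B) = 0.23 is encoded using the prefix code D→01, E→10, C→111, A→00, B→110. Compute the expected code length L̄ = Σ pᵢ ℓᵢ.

2.44 bits/symbol

L̄ = Σ pᵢ·ℓᵢ = 0.27·2 + 0.23·2 + 0.21·3 + 0.06·2 + 0.23·3 = 2.44 bits/symbol.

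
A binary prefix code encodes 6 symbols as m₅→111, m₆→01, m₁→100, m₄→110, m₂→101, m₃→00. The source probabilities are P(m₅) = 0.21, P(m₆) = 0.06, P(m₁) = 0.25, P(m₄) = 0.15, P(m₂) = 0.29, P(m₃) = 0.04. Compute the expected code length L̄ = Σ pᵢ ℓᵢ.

2.9 bits/symbol

L̄ = Σ pᵢ·ℓᵢ = 0.21·3 + 0.06·2 + 0.25·3 + 0.15·3 + 0.29·3 + 0.04·2 = 2.9 bits/symbol.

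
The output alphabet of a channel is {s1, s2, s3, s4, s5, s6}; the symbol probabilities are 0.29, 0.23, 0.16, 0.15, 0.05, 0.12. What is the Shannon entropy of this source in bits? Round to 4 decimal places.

H = −Σ pᵢ log₂ pᵢ.
−0.29·log₂(0.29) = 0.5179
−0.23·log₂(0.23) = 0.4877
−0.16·log₂(0.16) = 0.4230
−0.15·log₂(0.15) = 0.4105
−0.05·log₂(0.05) = 0.2161
−0.12·log₂(0.12) = 0.3671
Sum ≈ 2.4223 → 2.4223 bits.

2.4223 bits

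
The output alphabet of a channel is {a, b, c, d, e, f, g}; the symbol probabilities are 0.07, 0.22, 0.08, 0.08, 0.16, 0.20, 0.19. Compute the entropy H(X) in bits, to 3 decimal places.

H = −Σ pᵢ log₂ pᵢ.
−0.07·log₂(0.07) = 0.2686
−0.22·log₂(0.22) = 0.4806
−0.08·log₂(0.08) = 0.2915
−0.08·log₂(0.08) = 0.2915
−0.16·log₂(0.16) = 0.4230
−0.20·log₂(0.20) = 0.4644
−0.19·log₂(0.19) = 0.4552
Sum ≈ 2.6748 → 2.675 bits.

2.675 bits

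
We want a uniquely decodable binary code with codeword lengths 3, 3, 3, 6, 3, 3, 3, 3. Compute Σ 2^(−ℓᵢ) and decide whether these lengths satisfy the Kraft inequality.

With common denominator 2^6 = 64: Σ 2^(−ℓᵢ) = 8/64 + 8/64 + 8/64 + 1/64 + 8/64 + 8/64 + 8/64 + 8/64 = 57/64 = 0.890625.
Kraft's inequality requires Σ ≤ 1; here Σ = 0.890625 ≤ 1, so such a prefix code exists.

0.890625; yes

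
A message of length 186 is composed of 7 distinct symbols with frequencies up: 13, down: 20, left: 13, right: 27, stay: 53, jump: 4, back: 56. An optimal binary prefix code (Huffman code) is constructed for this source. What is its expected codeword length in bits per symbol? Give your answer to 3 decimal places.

2.505 bits/symbol

Probabilities are the counts divided by 186.
Repeatedly combine the two least-probable nodes; the expected code length is the sum of the merged weights.
merge 2/93 + 13/186 → 17/186
merge 13/186 + 17/186 → 5/31
merge 10/93 + 9/62 → 47/186
merge 5/31 + 47/186 → 77/186
merge 53/186 + 28/93 → 109/186
merge 77/186 + 109/186 → 1
L = 17/186 + 5/31 + 47/186 + 77/186 + 109/186 + 1 = 233/93 ≈ 2.505 bits/symbol.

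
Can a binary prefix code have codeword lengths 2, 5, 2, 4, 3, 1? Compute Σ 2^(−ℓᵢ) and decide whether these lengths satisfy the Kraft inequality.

1.21875; no

With common denominator 2^5 = 32: Σ 2^(−ℓᵢ) = 8/32 + 1/32 + 8/32 + 2/32 + 4/32 + 16/32 = 39/32 = 1.21875.
Kraft's inequality requires Σ ≤ 1; here Σ = 1.21875 > 1, so no such prefix code exists.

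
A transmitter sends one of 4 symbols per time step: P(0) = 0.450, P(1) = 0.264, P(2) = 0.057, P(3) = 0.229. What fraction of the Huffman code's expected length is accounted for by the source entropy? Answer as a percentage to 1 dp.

95.2%

Entropy H = −Σ p log₂ p ≈ 1.7482 bits.
Huffman merges: 57/1000+229/1000→143/500; 33/125+143/500→11/20; 9/20+11/20→1. L = 459/250 ≈ 1.8360.
Efficiency = H/L = 1.7482/1.8360 = 95.2%.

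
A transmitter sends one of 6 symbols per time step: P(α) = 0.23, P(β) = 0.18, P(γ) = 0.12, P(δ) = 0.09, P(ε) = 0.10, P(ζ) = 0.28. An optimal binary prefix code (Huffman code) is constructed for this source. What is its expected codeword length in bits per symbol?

Repeatedly combine the two least-probable nodes; the expected code length is the sum of the merged weights.
merge 9/100 + 1/10 → 19/100
merge 3/25 + 9/50 → 3/10
merge 19/100 + 23/100 → 21/50
merge 7/25 + 3/10 → 29/50
merge 21/50 + 29/50 → 1
L = 19/100 + 3/10 + 21/50 + 29/50 + 1 = 249/100 = 2.49 bits/symbol.

2.49 bits/symbol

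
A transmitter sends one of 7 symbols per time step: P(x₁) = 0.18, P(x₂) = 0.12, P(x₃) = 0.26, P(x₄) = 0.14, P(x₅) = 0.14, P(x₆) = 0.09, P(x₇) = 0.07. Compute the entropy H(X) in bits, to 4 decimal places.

H = −Σ pᵢ log₂ pᵢ.
−0.18·log₂(0.18) = 0.4453
−0.12·log₂(0.12) = 0.3671
−0.26·log₂(0.26) = 0.5053
−0.14·log₂(0.14) = 0.3971
−0.14·log₂(0.14) = 0.3971
−0.09·log₂(0.09) = 0.3127
−0.07·log₂(0.07) = 0.2686
Sum ≈ 2.6931 → 2.6931 bits.

2.6931 bits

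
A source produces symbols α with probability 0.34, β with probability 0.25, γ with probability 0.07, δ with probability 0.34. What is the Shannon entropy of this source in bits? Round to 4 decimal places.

H = −Σ pᵢ log₂ pᵢ.
−0.34·log₂(0.34) = 0.5292
−0.25·log₂(0.25) = 0.5000
−0.07·log₂(0.07) = 0.2686
−0.34·log₂(0.34) = 0.5292
Sum ≈ 1.8269 → 1.8269 bits.

1.8269 bits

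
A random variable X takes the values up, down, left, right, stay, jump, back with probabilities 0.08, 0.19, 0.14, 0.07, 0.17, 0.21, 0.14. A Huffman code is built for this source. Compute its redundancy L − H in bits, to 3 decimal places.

Entropy H = −Σ p log₂ p ≈ 2.7169 bits.
Huffman merges: 7/100+2/25→3/20; 7/50+7/50→7/25; 3/20+17/100→8/25; 19/100+21/100→2/5; 7/25+8/25→3/5; 2/5+3/5→1. L = 11/4 ≈ 2.7500.
L − H = 2.7500 − 2.7169 = 0.033 bits.

0.033 bits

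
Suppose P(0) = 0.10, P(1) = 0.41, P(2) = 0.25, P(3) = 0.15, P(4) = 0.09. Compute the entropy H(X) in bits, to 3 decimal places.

H = −Σ pᵢ log₂ pᵢ.
−0.10·log₂(0.10) = 0.3322
−0.41·log₂(0.41) = 0.5274
−0.25·log₂(0.25) = 0.5000
−0.15·log₂(0.15) = 0.4105
−0.09·log₂(0.09) = 0.3127
Sum ≈ 2.0828 → 2.083 bits.

2.083 bits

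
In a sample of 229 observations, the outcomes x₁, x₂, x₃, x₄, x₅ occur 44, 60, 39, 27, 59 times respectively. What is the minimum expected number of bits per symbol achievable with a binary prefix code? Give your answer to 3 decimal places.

2.288 bits/symbol

Probabilities are the counts divided by 229.
Repeatedly combine the two least-probable nodes; the expected code length is the sum of the merged weights.
merge 27/229 + 39/229 → 66/229
merge 44/229 + 59/229 → 103/229
merge 60/229 + 66/229 → 126/229
merge 103/229 + 126/229 → 1
L = 66/229 + 103/229 + 126/229 + 1 = 524/229 ≈ 2.288 bits/symbol.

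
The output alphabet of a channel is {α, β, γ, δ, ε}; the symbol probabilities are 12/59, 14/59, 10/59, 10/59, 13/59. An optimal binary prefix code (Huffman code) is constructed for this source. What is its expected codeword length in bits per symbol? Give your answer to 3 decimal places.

Repeatedly combine the two least-probable nodes; the expected code length is the sum of the merged weights.
merge 10/59 + 10/59 → 20/59
merge 12/59 + 13/59 → 25/59
merge 14/59 + 20/59 → 34/59
merge 25/59 + 34/59 → 1
L = 20/59 + 25/59 + 34/59 + 1 = 138/59 ≈ 2.339 bits/symbol.

2.339 bits/symbol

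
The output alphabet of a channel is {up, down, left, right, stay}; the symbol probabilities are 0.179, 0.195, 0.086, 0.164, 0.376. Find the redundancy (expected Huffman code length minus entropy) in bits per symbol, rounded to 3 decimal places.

Entropy H = −Σ p log₂ p ≈ 2.1669 bits.
Huffman merges: 43/500+41/250→1/4; 179/1000+39/200→187/500; 1/4+187/500→78/125; 47/125+78/125→1. L = 281/125 ≈ 2.2480.
L − H = 2.2480 − 2.1669 = 0.081 bits.

0.081 bits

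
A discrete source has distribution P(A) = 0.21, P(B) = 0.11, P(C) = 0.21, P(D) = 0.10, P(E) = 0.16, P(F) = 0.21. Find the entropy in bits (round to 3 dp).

2.524 bits

H = −Σ pᵢ log₂ pᵢ.
−0.21·log₂(0.21) = 0.4728
−0.11·log₂(0.11) = 0.3503
−0.21·log₂(0.21) = 0.4728
−0.10·log₂(0.10) = 0.3322
−0.16·log₂(0.16) = 0.4230
−0.21·log₂(0.21) = 0.4728
Sum ≈ 2.5240 → 2.524 bits.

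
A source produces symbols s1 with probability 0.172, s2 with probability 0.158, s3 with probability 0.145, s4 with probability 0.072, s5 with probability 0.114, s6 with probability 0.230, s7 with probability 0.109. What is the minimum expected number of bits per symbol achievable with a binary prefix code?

2.77 bits/symbol

Repeatedly combine the two least-probable nodes; the expected code length is the sum of the merged weights.
merge 9/125 + 109/1000 → 181/1000
merge 57/500 + 29/200 → 259/1000
merge 79/500 + 43/250 → 33/100
merge 181/1000 + 23/100 → 411/1000
merge 259/1000 + 33/100 → 589/1000
merge 411/1000 + 589/1000 → 1
L = 181/1000 + 259/1000 + 33/100 + 411/1000 + 589/1000 + 1 = 277/100 = 2.77 bits/symbol.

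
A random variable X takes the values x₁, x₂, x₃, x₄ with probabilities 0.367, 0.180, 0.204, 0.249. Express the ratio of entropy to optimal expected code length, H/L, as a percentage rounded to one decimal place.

Entropy H = −Σ p log₂ p ≈ 1.9433 bits.
Huffman merges: 9/50+51/250→48/125; 249/1000+367/1000→77/125; 48/125+77/125→1. L = 2 ≈ 2.0000.
Efficiency = H/L = 1.9433/2.0000 = 97.2%.

97.2%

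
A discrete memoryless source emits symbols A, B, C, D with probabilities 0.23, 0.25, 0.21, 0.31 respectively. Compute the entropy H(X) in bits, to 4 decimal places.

H = −Σ pᵢ log₂ pᵢ.
−0.23·log₂(0.23) = 0.4877
−0.25·log₂(0.25) = 0.5000
−0.21·log₂(0.21) = 0.4728
−0.31·log₂(0.31) = 0.5238
Sum ≈ 1.9843 → 1.9843 bits.

1.9843 bits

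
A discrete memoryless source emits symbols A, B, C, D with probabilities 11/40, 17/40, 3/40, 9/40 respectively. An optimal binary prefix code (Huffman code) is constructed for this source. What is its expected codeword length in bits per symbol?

1.875 bits/symbol

Repeatedly combine the two least-probable nodes; the expected code length is the sum of the merged weights.
merge 3/40 + 9/40 → 3/10
merge 11/40 + 3/10 → 23/40
merge 17/40 + 23/40 → 1
L = 3/10 + 23/40 + 1 = 15/8 = 1.875 bits/symbol.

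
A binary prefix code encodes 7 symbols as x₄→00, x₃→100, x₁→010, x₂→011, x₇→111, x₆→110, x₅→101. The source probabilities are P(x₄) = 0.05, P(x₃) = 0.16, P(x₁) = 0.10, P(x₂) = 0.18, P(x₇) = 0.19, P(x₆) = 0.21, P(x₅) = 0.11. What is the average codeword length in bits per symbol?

L̄ = Σ pᵢ·ℓᵢ = 0.05·2 + 0.16·3 + 0.10·3 + 0.18·3 + 0.19·3 + 0.21·3 + 0.11·3 = 2.95 bits/symbol.

2.95 bits/symbol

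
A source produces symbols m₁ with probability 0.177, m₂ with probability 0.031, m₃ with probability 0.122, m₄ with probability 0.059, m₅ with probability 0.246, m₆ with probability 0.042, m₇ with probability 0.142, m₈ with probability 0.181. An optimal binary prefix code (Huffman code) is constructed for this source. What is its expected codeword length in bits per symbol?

Repeatedly combine the two least-probable nodes; the expected code length is the sum of the merged weights.
merge 31/1000 + 21/500 → 73/1000
merge 59/1000 + 73/1000 → 33/250
merge 61/500 + 33/250 → 127/500
merge 71/500 + 177/1000 → 319/1000
merge 181/1000 + 123/500 → 427/1000
merge 127/500 + 319/1000 → 573/1000
merge 427/1000 + 573/1000 → 1
L = 73/1000 + 33/250 + 127/500 + 319/1000 + 427/1000 + 573/1000 + 1 = 1389/500 = 2.778 bits/symbol.

2.778 bits/symbol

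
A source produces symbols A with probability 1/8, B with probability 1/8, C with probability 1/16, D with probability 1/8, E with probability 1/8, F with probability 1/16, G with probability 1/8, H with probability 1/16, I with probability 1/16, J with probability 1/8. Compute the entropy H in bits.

3.25 bits

Each probability is a power of 1/2, so log₂(1/p) is an integer.
H = Σ p·log₂(1/p) = 1/8·3 + 1/8·3 + 1/16·4 + 1/8·3 + 1/8·3 + 1/16·4 + 1/8·3 + 1/16·4 + 1/16·4 + 1/8·3 = 3.25 bits.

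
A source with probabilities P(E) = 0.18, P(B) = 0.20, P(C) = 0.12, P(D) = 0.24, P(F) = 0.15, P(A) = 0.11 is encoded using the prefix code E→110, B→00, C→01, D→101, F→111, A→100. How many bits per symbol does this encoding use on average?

2.68 bits/symbol

L̄ = Σ pᵢ·ℓᵢ = 0.18·3 + 0.20·2 + 0.12·2 + 0.24·3 + 0.15·3 + 0.11·3 = 2.68 bits/symbol.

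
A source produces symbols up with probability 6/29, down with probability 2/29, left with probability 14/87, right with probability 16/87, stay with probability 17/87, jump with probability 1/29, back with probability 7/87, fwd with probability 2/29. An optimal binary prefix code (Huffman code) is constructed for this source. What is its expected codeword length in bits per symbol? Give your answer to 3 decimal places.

2.851 bits/symbol

Repeatedly combine the two least-probable nodes; the expected code length is the sum of the merged weights.
merge 1/29 + 2/29 → 3/29
merge 2/29 + 7/87 → 13/87
merge 3/29 + 13/87 → 22/87
merge 14/87 + 16/87 → 10/29
merge 17/87 + 6/29 → 35/87
merge 22/87 + 10/29 → 52/87
merge 35/87 + 52/87 → 1
L = 3/29 + 13/87 + 22/87 + 10/29 + 35/87 + 52/87 + 1 = 248/87 ≈ 2.851 bits/symbol.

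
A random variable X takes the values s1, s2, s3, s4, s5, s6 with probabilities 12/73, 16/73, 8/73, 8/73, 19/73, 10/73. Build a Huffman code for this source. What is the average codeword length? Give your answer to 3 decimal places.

Repeatedly combine the two least-probable nodes; the expected code length is the sum of the merged weights.
merge 8/73 + 8/73 → 16/73
merge 10/73 + 12/73 → 22/73
merge 16/73 + 16/73 → 32/73
merge 19/73 + 22/73 → 41/73
merge 32/73 + 41/73 → 1
L = 16/73 + 22/73 + 32/73 + 41/73 + 1 = 184/73 ≈ 2.521 bits/symbol.

2.521 bits/symbol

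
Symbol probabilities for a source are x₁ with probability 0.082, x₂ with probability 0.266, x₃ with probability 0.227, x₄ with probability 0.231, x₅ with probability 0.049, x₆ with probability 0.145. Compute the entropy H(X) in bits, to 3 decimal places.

2.395 bits

H = −Σ pᵢ log₂ pᵢ.
−0.082·log₂(0.082) = 0.2959
−0.266·log₂(0.266) = 0.5082
−0.227·log₂(0.227) = 0.4856
−0.231·log₂(0.231) = 0.4883
−0.049·log₂(0.049) = 0.2132
−0.145·log₂(0.145) = 0.4040
Sum ≈ 2.3952 → 2.395 bits.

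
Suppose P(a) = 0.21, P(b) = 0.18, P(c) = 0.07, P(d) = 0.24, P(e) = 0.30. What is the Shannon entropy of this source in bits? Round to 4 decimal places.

H = −Σ pᵢ log₂ pᵢ.
−0.21·log₂(0.21) = 0.4728
−0.18·log₂(0.18) = 0.4453
−0.07·log₂(0.07) = 0.2686
−0.24·log₂(0.24) = 0.4941
−0.30·log₂(0.30) = 0.5211
Sum ≈ 2.2019 → 2.2019 bits.

2.2019 bits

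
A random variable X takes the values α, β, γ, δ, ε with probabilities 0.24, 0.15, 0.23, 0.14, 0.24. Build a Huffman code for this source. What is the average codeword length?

2.29 bits/symbol

Repeatedly combine the two least-probable nodes; the expected code length is the sum of the merged weights.
merge 7/50 + 3/20 → 29/100
merge 23/100 + 6/25 → 47/100
merge 6/25 + 29/100 → 53/100
merge 47/100 + 53/100 → 1
L = 29/100 + 47/100 + 53/100 + 1 = 229/100 = 2.29 bits/symbol.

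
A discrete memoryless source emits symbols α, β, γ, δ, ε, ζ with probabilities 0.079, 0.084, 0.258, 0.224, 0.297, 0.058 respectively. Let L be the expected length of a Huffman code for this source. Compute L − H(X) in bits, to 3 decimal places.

0.022 bits

Entropy H = −Σ p log₂ p ≈ 2.3357 bits.
Huffman merges: 29/500+79/1000→137/1000; 21/250+137/1000→221/1000; 221/1000+28/125→89/200; 129/500+297/1000→111/200; 89/200+111/200→1. L = 1179/500 ≈ 2.3580.
L − H = 2.3580 − 2.3357 = 0.022 bits.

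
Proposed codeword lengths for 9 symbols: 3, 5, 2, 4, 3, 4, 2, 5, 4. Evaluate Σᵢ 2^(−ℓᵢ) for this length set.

1

With common denominator 2^5 = 32: Σ 2^(−ℓᵢ) = 4/32 + 1/32 + 8/32 + 2/32 + 4/32 + 2/32 + 8/32 + 1/32 + 2/32 = 32/32 = 1.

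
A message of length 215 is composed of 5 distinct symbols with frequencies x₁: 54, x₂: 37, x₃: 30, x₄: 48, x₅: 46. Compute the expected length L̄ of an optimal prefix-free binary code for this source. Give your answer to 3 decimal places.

2.312 bits/symbol

Probabilities are the counts divided by 215.
Repeatedly combine the two least-probable nodes; the expected code length is the sum of the merged weights.
merge 6/43 + 37/215 → 67/215
merge 46/215 + 48/215 → 94/215
merge 54/215 + 67/215 → 121/215
merge 94/215 + 121/215 → 1
L = 67/215 + 94/215 + 121/215 + 1 = 497/215 ≈ 2.312 bits/symbol.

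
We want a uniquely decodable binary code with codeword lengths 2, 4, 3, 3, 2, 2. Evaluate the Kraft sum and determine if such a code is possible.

With common denominator 2^4 = 16: Σ 2^(−ℓᵢ) = 4/16 + 1/16 + 2/16 + 2/16 + 4/16 + 4/16 = 17/16 = 1.0625.
Kraft's inequality requires Σ ≤ 1; here Σ = 1.0625 > 1, so no such prefix code exists.

1.0625; no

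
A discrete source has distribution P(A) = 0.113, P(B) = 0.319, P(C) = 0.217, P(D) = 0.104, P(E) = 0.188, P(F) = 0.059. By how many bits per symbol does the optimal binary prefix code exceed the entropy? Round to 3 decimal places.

0.046 bits

Entropy H = −Σ p log₂ p ≈ 2.3934 bits.
Huffman merges: 59/1000+13/125→163/1000; 113/1000+163/1000→69/250; 47/250+217/1000→81/200; 69/250+319/1000→119/200; 81/200+119/200→1. L = 2439/1000 ≈ 2.4390.
L − H = 2.4390 − 2.3934 = 0.046 bits.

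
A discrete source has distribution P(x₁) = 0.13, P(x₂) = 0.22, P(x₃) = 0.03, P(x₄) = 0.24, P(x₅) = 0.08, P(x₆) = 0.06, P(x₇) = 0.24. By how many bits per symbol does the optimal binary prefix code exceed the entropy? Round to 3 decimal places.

0.022 bits

Entropy H = −Σ p log₂ p ≈ 2.5383 bits.
Huffman merges: 3/100+3/50→9/100; 2/25+9/100→17/100; 13/100+17/100→3/10; 11/50+6/25→23/50; 6/25+3/10→27/50; 23/50+27/50→1. L = 64/25 ≈ 2.5600.
L − H = 2.5600 − 2.5383 = 0.022 bits.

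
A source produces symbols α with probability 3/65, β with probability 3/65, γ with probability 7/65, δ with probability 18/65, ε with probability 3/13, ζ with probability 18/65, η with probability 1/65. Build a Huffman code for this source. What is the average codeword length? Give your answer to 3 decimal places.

Repeatedly combine the two least-probable nodes; the expected code length is the sum of the merged weights.
merge 1/65 + 3/65 → 4/65
merge 3/65 + 4/65 → 7/65
merge 7/65 + 7/65 → 14/65
merge 14/65 + 3/13 → 29/65
merge 18/65 + 18/65 → 36/65
merge 29/65 + 36/65 → 1
L = 4/65 + 7/65 + 14/65 + 29/65 + 36/65 + 1 = 31/13 ≈ 2.385 bits/symbol.

2.385 bits/symbol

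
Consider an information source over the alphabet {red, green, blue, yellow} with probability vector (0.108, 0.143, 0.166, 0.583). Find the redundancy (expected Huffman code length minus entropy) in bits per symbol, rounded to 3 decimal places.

Entropy H = −Σ p log₂ p ≈ 1.6319 bits.
Huffman merges: 27/250+143/1000→251/1000; 83/500+251/1000→417/1000; 417/1000+583/1000→1. L = 417/250 ≈ 1.6680.
L − H = 1.6680 − 1.6319 = 0.036 bits.

0.036 bits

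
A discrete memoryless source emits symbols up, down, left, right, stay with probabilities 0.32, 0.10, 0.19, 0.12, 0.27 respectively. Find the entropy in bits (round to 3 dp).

2.191 bits

H = −Σ pᵢ log₂ pᵢ.
−0.32·log₂(0.32) = 0.5260
−0.10·log₂(0.10) = 0.3322
−0.19·log₂(0.19) = 0.4552
−0.12·log₂(0.12) = 0.3671
−0.27·log₂(0.27) = 0.5100
Sum ≈ 2.1905 → 2.191 bits.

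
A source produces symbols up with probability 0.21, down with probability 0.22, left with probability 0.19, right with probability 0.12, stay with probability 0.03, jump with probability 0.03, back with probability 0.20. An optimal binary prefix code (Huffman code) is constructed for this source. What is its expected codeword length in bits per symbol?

Repeatedly combine the two least-probable nodes; the expected code length is the sum of the merged weights.
merge 3/100 + 3/100 → 3/50
merge 3/50 + 3/25 → 9/50
merge 9/50 + 19/100 → 37/100
merge 1/5 + 21/100 → 41/100
merge 11/50 + 37/100 → 59/100
merge 41/100 + 59/100 → 1
L = 3/50 + 9/50 + 37/100 + 41/100 + 59/100 + 1 = 261/100 = 2.61 bits/symbol.

2.61 bits/symbol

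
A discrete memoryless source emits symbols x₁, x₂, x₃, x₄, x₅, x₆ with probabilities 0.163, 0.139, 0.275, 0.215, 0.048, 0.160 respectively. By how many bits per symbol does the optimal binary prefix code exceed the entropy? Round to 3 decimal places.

0.065 bits

Entropy H = −Σ p log₂ p ≈ 2.4446 bits.
Huffman merges: 6/125+139/1000→187/1000; 4/25+163/1000→323/1000; 187/1000+43/200→201/500; 11/40+323/1000→299/500; 201/500+299/500→1. L = 251/100 ≈ 2.5100.
L − H = 2.5100 − 2.4446 = 0.065 bits.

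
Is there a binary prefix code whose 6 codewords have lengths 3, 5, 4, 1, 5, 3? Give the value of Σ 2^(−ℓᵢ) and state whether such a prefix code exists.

With common denominator 2^5 = 32: Σ 2^(−ℓᵢ) = 4/32 + 1/32 + 2/32 + 16/32 + 1/32 + 4/32 = 28/32 = 0.875.
Kraft's inequality requires Σ ≤ 1; here Σ = 0.875 ≤ 1, so such a prefix code exists.

0.875; yes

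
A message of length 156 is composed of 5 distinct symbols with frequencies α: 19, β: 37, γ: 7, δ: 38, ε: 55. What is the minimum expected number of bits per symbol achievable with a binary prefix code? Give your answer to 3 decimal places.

2.167 bits/symbol

Probabilities are the counts divided by 156.
Repeatedly combine the two least-probable nodes; the expected code length is the sum of the merged weights.
merge 7/156 + 19/156 → 1/6
merge 1/6 + 37/156 → 21/52
merge 19/78 + 55/156 → 31/52
merge 21/52 + 31/52 → 1
L = 1/6 + 21/52 + 31/52 + 1 = 13/6 ≈ 2.167 bits/symbol.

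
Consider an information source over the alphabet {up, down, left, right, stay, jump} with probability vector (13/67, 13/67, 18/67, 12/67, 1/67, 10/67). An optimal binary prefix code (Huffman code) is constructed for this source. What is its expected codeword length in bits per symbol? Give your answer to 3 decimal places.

2.507 bits/symbol

Repeatedly combine the two least-probable nodes; the expected code length is the sum of the merged weights.
merge 1/67 + 10/67 → 11/67
merge 11/67 + 12/67 → 23/67
merge 13/67 + 13/67 → 26/67
merge 18/67 + 23/67 → 41/67
merge 26/67 + 41/67 → 1
L = 11/67 + 23/67 + 26/67 + 41/67 + 1 = 168/67 ≈ 2.507 bits/symbol.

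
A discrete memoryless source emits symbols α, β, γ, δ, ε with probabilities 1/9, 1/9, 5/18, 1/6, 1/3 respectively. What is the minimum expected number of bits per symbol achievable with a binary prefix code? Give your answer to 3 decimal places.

Repeatedly combine the two least-probable nodes; the expected code length is the sum of the merged weights.
merge 1/9 + 1/9 → 2/9
merge 1/6 + 2/9 → 7/18
merge 5/18 + 1/3 → 11/18
merge 7/18 + 11/18 → 1
L = 2/9 + 7/18 + 11/18 + 1 = 20/9 ≈ 2.222 bits/symbol.

2.222 bits/symbol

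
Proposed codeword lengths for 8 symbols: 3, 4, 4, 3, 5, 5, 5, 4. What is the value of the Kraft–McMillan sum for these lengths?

With common denominator 2^5 = 32: Σ 2^(−ℓᵢ) = 4/32 + 2/32 + 2/32 + 4/32 + 1/32 + 1/32 + 1/32 + 2/32 = 17/32 = 0.53125.

0.53125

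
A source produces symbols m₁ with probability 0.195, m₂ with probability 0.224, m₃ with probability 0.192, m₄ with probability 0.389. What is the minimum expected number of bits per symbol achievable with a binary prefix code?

1.998 bits/symbol

Repeatedly combine the two least-probable nodes; the expected code length is the sum of the merged weights.
merge 24/125 + 39/200 → 387/1000
merge 28/125 + 387/1000 → 611/1000
merge 389/1000 + 611/1000 → 1
L = 387/1000 + 611/1000 + 1 = 999/500 = 1.998 bits/symbol.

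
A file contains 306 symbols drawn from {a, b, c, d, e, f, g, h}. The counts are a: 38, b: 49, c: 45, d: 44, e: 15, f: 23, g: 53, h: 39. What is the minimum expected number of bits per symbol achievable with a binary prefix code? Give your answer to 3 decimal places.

2.951 bits/symbol

Probabilities are the counts divided by 306.
Repeatedly combine the two least-probable nodes; the expected code length is the sum of the merged weights.
merge 5/102 + 23/306 → 19/153
merge 19/153 + 19/153 → 38/153
merge 13/102 + 22/153 → 83/306
merge 5/34 + 49/306 → 47/153
merge 53/306 + 38/153 → 43/102
merge 83/306 + 47/153 → 59/102
merge 43/102 + 59/102 → 1
L = 19/153 + 38/153 + 83/306 + 47/153 + 43/102 + 59/102 + 1 = 301/102 ≈ 2.951 bits/symbol.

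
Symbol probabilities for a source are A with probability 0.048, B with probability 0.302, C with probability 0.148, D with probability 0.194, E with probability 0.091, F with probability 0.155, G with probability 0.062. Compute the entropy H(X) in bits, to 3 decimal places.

H = −Σ pᵢ log₂ pᵢ.
−0.048·log₂(0.048) = 0.2103
−0.302·log₂(0.302) = 0.5217
−0.148·log₂(0.148) = 0.4079
−0.194·log₂(0.194) = 0.4590
−0.091·log₂(0.091) = 0.3147
−0.155·log₂(0.155) = 0.4169
−0.062·log₂(0.062) = 0.2487
Sum ≈ 2.5792 → 2.579 bits.

2.579 bits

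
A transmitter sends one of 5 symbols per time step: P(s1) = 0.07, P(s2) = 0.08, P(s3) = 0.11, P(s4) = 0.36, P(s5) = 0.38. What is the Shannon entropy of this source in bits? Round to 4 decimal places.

H = −Σ pᵢ log₂ pᵢ.
−0.07·log₂(0.07) = 0.2686
−0.08·log₂(0.08) = 0.2915
−0.11·log₂(0.11) = 0.3503
−0.36·log₂(0.36) = 0.5306
−0.38·log₂(0.38) = 0.5305
Sum ≈ 1.9714 → 1.9714 bits.

1.9714 bits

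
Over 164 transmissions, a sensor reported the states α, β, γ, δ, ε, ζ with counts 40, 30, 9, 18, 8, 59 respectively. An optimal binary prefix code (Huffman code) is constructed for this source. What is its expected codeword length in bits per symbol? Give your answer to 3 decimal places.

Probabilities are the counts divided by 164.
Repeatedly combine the two least-probable nodes; the expected code length is the sum of the merged weights.
merge 2/41 + 9/164 → 17/164
merge 17/164 + 9/82 → 35/164
merge 15/82 + 35/164 → 65/164
merge 10/41 + 59/164 → 99/164
merge 65/164 + 99/164 → 1
L = 17/164 + 35/164 + 65/164 + 99/164 + 1 = 95/41 ≈ 2.317 bits/symbol.

2.317 bits/symbol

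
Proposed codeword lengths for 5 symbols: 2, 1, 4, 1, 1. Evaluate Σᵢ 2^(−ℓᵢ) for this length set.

With common denominator 2^4 = 16: Σ 2^(−ℓᵢ) = 4/16 + 8/16 + 1/16 + 8/16 + 8/16 = 29/16 = 1.8125.

1.8125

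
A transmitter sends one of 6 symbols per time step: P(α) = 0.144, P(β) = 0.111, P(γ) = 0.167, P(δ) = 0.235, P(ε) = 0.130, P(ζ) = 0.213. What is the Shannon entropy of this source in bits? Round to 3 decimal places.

2.535 bits

H = −Σ pᵢ log₂ pᵢ.
−0.144·log₂(0.144) = 0.4026
−0.111·log₂(0.111) = 0.3520
−0.167·log₂(0.167) = 0.4312
−0.235·log₂(0.235) = 0.4910
−0.130·log₂(0.130) = 0.3826
−0.213·log₂(0.213) = 0.4752
Sum ≈ 2.5347 → 2.535 bits.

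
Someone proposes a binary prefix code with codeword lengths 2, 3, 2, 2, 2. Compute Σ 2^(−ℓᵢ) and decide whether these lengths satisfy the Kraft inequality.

1.125; no

With common denominator 2^3 = 8: Σ 2^(−ℓᵢ) = 2/8 + 1/8 + 2/8 + 2/8 + 2/8 = 9/8 = 1.125.
Kraft's inequality requires Σ ≤ 1; here Σ = 1.125 > 1, so no such prefix code exists.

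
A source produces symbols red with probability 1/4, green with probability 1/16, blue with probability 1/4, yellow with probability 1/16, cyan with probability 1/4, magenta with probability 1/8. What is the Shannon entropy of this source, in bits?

Each probability is a power of 1/2, so log₂(1/p) is an integer.
H = Σ p·log₂(1/p) = 1/4·2 + 1/16·4 + 1/4·2 + 1/16·4 + 1/4·2 + 1/8·3 = 2.375 bits.

2.375 bits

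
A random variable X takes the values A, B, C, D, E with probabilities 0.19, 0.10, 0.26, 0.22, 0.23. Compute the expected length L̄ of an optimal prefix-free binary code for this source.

Repeatedly combine the two least-probable nodes; the expected code length is the sum of the merged weights.
merge 1/10 + 19/100 → 29/100
merge 11/50 + 23/100 → 9/20
merge 13/50 + 29/100 → 11/20
merge 9/20 + 11/20 → 1
L = 29/100 + 9/20 + 11/20 + 1 = 229/100 = 2.29 bits/symbol.

2.29 bits/symbol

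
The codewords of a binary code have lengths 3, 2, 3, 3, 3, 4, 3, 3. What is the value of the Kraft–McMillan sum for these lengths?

With common denominator 2^4 = 16: Σ 2^(−ℓᵢ) = 2/16 + 4/16 + 2/16 + 2/16 + 2/16 + 1/16 + 2/16 + 2/16 = 17/16 = 1.0625.

1.0625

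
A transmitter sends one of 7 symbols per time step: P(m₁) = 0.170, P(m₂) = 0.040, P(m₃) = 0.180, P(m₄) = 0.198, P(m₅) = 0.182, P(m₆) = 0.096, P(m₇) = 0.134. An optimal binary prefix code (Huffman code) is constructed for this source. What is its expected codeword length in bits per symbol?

2.756 bits/symbol

Repeatedly combine the two least-probable nodes; the expected code length is the sum of the merged weights.
merge 1/25 + 12/125 → 17/125
merge 67/500 + 17/125 → 27/100
merge 17/100 + 9/50 → 7/20
merge 91/500 + 99/500 → 19/50
merge 27/100 + 7/20 → 31/50
merge 19/50 + 31/50 → 1
L = 17/125 + 27/100 + 7/20 + 19/50 + 31/50 + 1 = 689/250 = 2.756 bits/symbol.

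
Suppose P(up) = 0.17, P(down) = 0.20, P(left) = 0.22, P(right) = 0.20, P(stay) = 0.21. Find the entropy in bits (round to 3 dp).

H = −Σ pᵢ log₂ pᵢ.
−0.17·log₂(0.17) = 0.4346
−0.20·log₂(0.20) = 0.4644
−0.22·log₂(0.22) = 0.4806
−0.20·log₂(0.20) = 0.4644
−0.21·log₂(0.21) = 0.4728
Sum ≈ 2.3168 → 2.317 bits.

2.317 bits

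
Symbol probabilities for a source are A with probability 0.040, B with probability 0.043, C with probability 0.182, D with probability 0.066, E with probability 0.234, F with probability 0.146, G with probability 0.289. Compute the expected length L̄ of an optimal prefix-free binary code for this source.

2.527 bits/symbol

Repeatedly combine the two least-probable nodes; the expected code length is the sum of the merged weights.
merge 1/25 + 43/1000 → 83/1000
merge 33/500 + 83/1000 → 149/1000
merge 73/500 + 149/1000 → 59/200
merge 91/500 + 117/500 → 52/125
merge 289/1000 + 59/200 → 73/125
merge 52/125 + 73/125 → 1
L = 83/1000 + 149/1000 + 59/200 + 52/125 + 73/125 + 1 = 2527/1000 = 2.527 bits/symbol.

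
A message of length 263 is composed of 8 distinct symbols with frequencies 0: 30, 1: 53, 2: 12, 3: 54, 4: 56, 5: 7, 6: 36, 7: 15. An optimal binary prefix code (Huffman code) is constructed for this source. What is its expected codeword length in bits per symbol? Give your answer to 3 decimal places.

Probabilities are the counts divided by 263.
Repeatedly combine the two least-probable nodes; the expected code length is the sum of the merged weights.
merge 7/263 + 12/263 → 19/263
merge 15/263 + 19/263 → 34/263
merge 30/263 + 34/263 → 64/263
merge 36/263 + 53/263 → 89/263
merge 54/263 + 56/263 → 110/263
merge 64/263 + 89/263 → 153/263
merge 110/263 + 153/263 → 1
L = 19/263 + 34/263 + 64/263 + 89/263 + 110/263 + 153/263 + 1 = 732/263 ≈ 2.783 bits/symbol.

2.783 bits/symbol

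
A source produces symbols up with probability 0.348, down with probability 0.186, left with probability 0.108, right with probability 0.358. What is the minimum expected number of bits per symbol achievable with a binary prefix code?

1.936 bits/symbol

Repeatedly combine the two least-probable nodes; the expected code length is the sum of the merged weights.
merge 27/250 + 93/500 → 147/500
merge 147/500 + 87/250 → 321/500
merge 179/500 + 321/500 → 1
L = 147/500 + 321/500 + 1 = 242/125 = 1.936 bits/symbol.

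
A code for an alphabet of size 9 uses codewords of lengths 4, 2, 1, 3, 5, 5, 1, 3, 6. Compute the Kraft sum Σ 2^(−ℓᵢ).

With common denominator 2^6 = 64: Σ 2^(−ℓᵢ) = 4/64 + 16/64 + 32/64 + 8/64 + 2/64 + 2/64 + 32/64 + 8/64 + 1/64 = 105/64 = 1.640625.

1.640625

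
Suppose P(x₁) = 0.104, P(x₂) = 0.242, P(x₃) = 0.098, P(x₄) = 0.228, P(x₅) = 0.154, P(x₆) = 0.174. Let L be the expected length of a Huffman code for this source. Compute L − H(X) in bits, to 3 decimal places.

0.026 bits

Entropy H = −Σ p log₂ p ≈ 2.5043 bits.
Huffman merges: 49/500+13/125→101/500; 77/500+87/500→41/125; 101/500+57/250→43/100; 121/500+41/125→57/100; 43/100+57/100→1. L = 253/100 ≈ 2.5300.
L − H = 2.5300 − 2.5043 = 0.026 bits.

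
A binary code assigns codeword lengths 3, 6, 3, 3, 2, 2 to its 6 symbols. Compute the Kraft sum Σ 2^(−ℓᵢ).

With common denominator 2^6 = 64: Σ 2^(−ℓᵢ) = 8/64 + 1/64 + 8/64 + 8/64 + 16/64 + 16/64 = 57/64 = 0.890625.

0.890625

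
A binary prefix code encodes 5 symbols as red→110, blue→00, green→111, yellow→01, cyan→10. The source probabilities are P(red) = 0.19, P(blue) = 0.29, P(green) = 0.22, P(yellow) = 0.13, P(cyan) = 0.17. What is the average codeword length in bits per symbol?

2.41 bits/symbol

L̄ = Σ pᵢ·ℓᵢ = 0.19·3 + 0.29·2 + 0.22·3 + 0.13·2 + 0.17·2 = 2.41 bits/symbol.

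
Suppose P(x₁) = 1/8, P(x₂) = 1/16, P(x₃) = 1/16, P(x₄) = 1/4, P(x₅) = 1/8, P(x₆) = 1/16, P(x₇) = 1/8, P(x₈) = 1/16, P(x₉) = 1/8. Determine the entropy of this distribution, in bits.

3 bits

Each probability is a power of 1/2, so log₂(1/p) is an integer.
H = Σ p·log₂(1/p) = 1/8·3 + 1/16·4 + 1/16·4 + 1/4·2 + 1/8·3 + 1/16·4 + 1/8·3 + 1/16·4 + 1/8·3 = 3 bits.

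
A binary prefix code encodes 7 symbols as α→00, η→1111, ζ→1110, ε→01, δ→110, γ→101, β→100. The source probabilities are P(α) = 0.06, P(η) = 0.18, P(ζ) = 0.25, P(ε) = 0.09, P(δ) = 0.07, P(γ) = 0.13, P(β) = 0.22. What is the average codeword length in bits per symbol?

3.28 bits/symbol

L̄ = Σ pᵢ·ℓᵢ = 0.06·2 + 0.18·4 + 0.25·4 + 0.09·2 + 0.07·3 + 0.13·3 + 0.22·3 = 3.28 bits/symbol.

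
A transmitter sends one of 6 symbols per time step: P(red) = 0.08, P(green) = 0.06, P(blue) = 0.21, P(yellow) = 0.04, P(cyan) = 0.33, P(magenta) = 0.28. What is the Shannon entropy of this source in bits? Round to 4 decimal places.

2.2357 bits

H = −Σ pᵢ log₂ pᵢ.
−0.08·log₂(0.08) = 0.2915
−0.06·log₂(0.06) = 0.2435
−0.21·log₂(0.21) = 0.4728
−0.04·log₂(0.04) = 0.1858
−0.33·log₂(0.33) = 0.5278
−0.28·log₂(0.28) = 0.5142
Sum ≈ 2.2357 → 2.2357 bits.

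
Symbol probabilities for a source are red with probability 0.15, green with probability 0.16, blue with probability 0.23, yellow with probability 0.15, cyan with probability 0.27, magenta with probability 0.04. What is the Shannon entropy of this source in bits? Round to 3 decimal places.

2.428 bits

H = −Σ pᵢ log₂ pᵢ.
−0.15·log₂(0.15) = 0.4105
−0.16·log₂(0.16) = 0.4230
−0.23·log₂(0.23) = 0.4877
−0.15·log₂(0.15) = 0.4105
−0.27·log₂(0.27) = 0.5100
−0.04·log₂(0.04) = 0.1858
Sum ≈ 2.4276 → 2.428 bits.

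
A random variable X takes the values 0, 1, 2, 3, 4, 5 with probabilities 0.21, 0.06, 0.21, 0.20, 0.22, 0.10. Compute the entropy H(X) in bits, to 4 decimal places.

H = −Σ pᵢ log₂ pᵢ.
−0.21·log₂(0.21) = 0.4728
−0.06·log₂(0.06) = 0.2435
−0.21·log₂(0.21) = 0.4728
−0.20·log₂(0.20) = 0.4644
−0.22·log₂(0.22) = 0.4806
−0.10·log₂(0.10) = 0.3322
Sum ≈ 2.4663 → 2.4663 bits.

2.4663 bits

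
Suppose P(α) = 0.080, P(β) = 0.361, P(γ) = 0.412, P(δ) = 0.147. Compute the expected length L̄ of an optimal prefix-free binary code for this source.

Repeatedly combine the two least-probable nodes; the expected code length is the sum of the merged weights.
merge 2/25 + 147/1000 → 227/1000
merge 227/1000 + 361/1000 → 147/250
merge 103/250 + 147/250 → 1
L = 227/1000 + 147/250 + 1 = 363/200 = 1.815 bits/symbol.

1.815 bits/symbol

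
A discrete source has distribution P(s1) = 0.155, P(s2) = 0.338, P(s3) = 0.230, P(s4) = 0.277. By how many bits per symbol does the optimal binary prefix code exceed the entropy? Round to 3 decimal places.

Entropy H = −Σ p log₂ p ≈ 1.9465 bits.
Huffman merges: 31/200+23/100→77/200; 277/1000+169/500→123/200; 77/200+123/200→1. L = 2 ≈ 2.0000.
L − H = 2.0000 − 1.9465 = 0.053 bits.

0.053 bits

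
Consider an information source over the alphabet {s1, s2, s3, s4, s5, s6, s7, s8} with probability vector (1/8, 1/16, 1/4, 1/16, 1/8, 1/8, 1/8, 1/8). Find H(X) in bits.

2.875 bits

Each probability is a power of 1/2, so log₂(1/p) is an integer.
H = Σ p·log₂(1/p) = 1/8·3 + 1/16·4 + 1/4·2 + 1/16·4 + 1/8·3 + 1/8·3 + 1/8·3 + 1/8·3 = 2.875 bits.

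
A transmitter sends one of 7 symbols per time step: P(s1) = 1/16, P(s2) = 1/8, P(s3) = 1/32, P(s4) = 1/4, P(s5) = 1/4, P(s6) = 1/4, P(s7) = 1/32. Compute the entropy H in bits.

Each probability is a power of 1/2, so log₂(1/p) is an integer.
H = Σ p·log₂(1/p) = 1/16·4 + 1/8·3 + 1/32·5 + 1/4·2 + 1/4·2 + 1/4·2 + 1/32·5 = 2.4375 bits.

2.4375 bits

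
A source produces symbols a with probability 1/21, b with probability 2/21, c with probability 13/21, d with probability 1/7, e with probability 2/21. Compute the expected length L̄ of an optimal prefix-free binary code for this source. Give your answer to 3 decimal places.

Repeatedly combine the two least-probable nodes; the expected code length is the sum of the merged weights.
merge 1/21 + 2/21 → 1/7
merge 2/21 + 1/7 → 5/21
merge 1/7 + 5/21 → 8/21
merge 8/21 + 13/21 → 1
L = 1/7 + 5/21 + 8/21 + 1 = 37/21 ≈ 1.762 bits/symbol.

1.762 bits/symbol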